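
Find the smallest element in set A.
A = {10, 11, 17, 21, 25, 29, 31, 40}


Set A = {10, 11, 17, 21, 25, 29, 31, 40}
Elements in ascending order: 10, 11, 17, 21, 25, 29, 31, 40
The smallest element is 10.

10


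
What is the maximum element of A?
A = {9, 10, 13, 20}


Set A = {9, 10, 13, 20}
Elements in ascending order: 9, 10, 13, 20
The largest element is 20.

20


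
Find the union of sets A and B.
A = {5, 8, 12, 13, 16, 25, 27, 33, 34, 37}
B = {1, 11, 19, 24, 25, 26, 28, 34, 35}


Set A = {5, 8, 12, 13, 16, 25, 27, 33, 34, 37}
Set B = {1, 11, 19, 24, 25, 26, 28, 34, 35}
A ∪ B includes all elements in either set.
Elements from A: {5, 8, 12, 13, 16, 25, 27, 33, 34, 37}
Elements from B not already included: {1, 11, 19, 24, 26, 28, 35}
A ∪ B = {1, 5, 8, 11, 12, 13, 16, 19, 24, 25, 26, 27, 28, 33, 34, 35, 37}

{1, 5, 8, 11, 12, 13, 16, 19, 24, 25, 26, 27, 28, 33, 34, 35, 37}


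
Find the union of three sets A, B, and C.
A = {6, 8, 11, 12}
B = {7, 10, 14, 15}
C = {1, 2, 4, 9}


Set A = {6, 8, 11, 12}
Set B = {7, 10, 14, 15}
Set C = {1, 2, 4, 9}
First, A ∪ B = {6, 7, 8, 10, 11, 12, 14, 15}
Then, (A ∪ B) ∪ C = {1, 2, 4, 6, 7, 8, 9, 10, 11, 12, 14, 15}

{1, 2, 4, 6, 7, 8, 9, 10, 11, 12, 14, 15}


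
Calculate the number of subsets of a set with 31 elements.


The set has 31 elements.
The power set contains all possible subsets.
|P(A)| = 2^|A| = 2^31 = 2147483648

2147483648


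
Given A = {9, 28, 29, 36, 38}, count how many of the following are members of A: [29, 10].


Set A = {9, 28, 29, 36, 38}
Candidates: [29, 10]
Check each candidate:
29 ∈ A, 10 ∉ A
Count of candidates in A: 1

1


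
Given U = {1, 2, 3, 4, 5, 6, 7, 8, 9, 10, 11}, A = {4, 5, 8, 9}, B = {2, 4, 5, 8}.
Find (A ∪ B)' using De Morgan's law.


U = {1, 2, 3, 4, 5, 6, 7, 8, 9, 10, 11}
A = {4, 5, 8, 9}, B = {2, 4, 5, 8}
A ∪ B = {2, 4, 5, 8, 9}
(A ∪ B)' = U \ (A ∪ B) = {1, 3, 6, 7, 10, 11}
Verification via A' ∩ B': A' = {1, 2, 3, 6, 7, 10, 11}, B' = {1, 3, 6, 7, 9, 10, 11}
A' ∩ B' = {1, 3, 6, 7, 10, 11} ✓

{1, 3, 6, 7, 10, 11}


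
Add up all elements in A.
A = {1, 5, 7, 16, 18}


Set A = {1, 5, 7, 16, 18}
Sum = 1 + 5 + 7 + 16 + 18 = 47

47


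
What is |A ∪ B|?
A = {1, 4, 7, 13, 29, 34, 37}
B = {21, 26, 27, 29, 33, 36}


Set A = {1, 4, 7, 13, 29, 34, 37}, |A| = 7
Set B = {21, 26, 27, 29, 33, 36}, |B| = 6
A ∩ B = {29}, |A ∩ B| = 1
|A ∪ B| = |A| + |B| - |A ∩ B| = 7 + 6 - 1 = 12

12


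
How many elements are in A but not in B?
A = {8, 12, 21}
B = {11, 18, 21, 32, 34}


Set A = {8, 12, 21}
Set B = {11, 18, 21, 32, 34}
A \ B = {8, 12}
|A \ B| = 2

2


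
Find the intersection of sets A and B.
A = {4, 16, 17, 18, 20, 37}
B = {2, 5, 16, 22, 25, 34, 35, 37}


Set A = {4, 16, 17, 18, 20, 37}
Set B = {2, 5, 16, 22, 25, 34, 35, 37}
A ∩ B includes only elements in both sets.
Check each element of A against B:
4 ✗, 16 ✓, 17 ✗, 18 ✗, 20 ✗, 37 ✓
A ∩ B = {16, 37}

{16, 37}


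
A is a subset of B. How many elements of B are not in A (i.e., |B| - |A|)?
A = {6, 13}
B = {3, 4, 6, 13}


Set A = {6, 13}, |A| = 2
Set B = {3, 4, 6, 13}, |B| = 4
Since A ⊆ B: B \ A = {3, 4}
|B| - |A| = 4 - 2 = 2

2


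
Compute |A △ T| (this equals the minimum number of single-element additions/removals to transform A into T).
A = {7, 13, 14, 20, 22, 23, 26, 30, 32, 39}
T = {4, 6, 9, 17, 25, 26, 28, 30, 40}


Set A = {7, 13, 14, 20, 22, 23, 26, 30, 32, 39}
Set T = {4, 6, 9, 17, 25, 26, 28, 30, 40}
Elements to remove from A (in A, not in T): {7, 13, 14, 20, 22, 23, 32, 39} → 8 removals
Elements to add to A (in T, not in A): {4, 6, 9, 17, 25, 28, 40} → 7 additions
Total edits = 8 + 7 = 15

15


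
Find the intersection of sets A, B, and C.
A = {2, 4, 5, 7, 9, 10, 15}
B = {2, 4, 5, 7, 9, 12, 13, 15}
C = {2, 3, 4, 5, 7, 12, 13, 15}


Set A = {2, 4, 5, 7, 9, 10, 15}
Set B = {2, 4, 5, 7, 9, 12, 13, 15}
Set C = {2, 3, 4, 5, 7, 12, 13, 15}
First, A ∩ B = {2, 4, 5, 7, 9, 15}
Then, (A ∩ B) ∩ C = {2, 4, 5, 7, 15}

{2, 4, 5, 7, 15}


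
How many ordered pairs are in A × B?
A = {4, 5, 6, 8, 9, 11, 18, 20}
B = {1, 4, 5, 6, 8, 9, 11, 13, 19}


Set A = {4, 5, 6, 8, 9, 11, 18, 20} has 8 elements.
Set B = {1, 4, 5, 6, 8, 9, 11, 13, 19} has 9 elements.
|A × B| = |A| × |B| = 8 × 9 = 72

72


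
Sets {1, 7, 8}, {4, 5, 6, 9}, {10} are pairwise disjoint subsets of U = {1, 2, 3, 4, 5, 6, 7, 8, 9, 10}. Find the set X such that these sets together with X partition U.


U = {1, 2, 3, 4, 5, 6, 7, 8, 9, 10}
Shown blocks: {1, 7, 8}, {4, 5, 6, 9}, {10}
A partition's blocks are pairwise disjoint and cover U, so the missing block = U \ (union of shown blocks).
Union of shown blocks: {1, 4, 5, 6, 7, 8, 9, 10}
Missing block = U \ (union) = {2, 3}

{2, 3}


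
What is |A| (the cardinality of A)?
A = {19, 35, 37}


Set A = {19, 35, 37}
Listing elements: 19, 35, 37
Counting: 3 elements
|A| = 3

3


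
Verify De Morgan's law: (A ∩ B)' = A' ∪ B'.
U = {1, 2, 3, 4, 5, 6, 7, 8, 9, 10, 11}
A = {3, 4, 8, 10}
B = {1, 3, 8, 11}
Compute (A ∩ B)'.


U = {1, 2, 3, 4, 5, 6, 7, 8, 9, 10, 11}
A = {3, 4, 8, 10}, B = {1, 3, 8, 11}
A ∩ B = {3, 8}
(A ∩ B)' = U \ (A ∩ B) = {1, 2, 4, 5, 6, 7, 9, 10, 11}
Verification via A' ∪ B': A' = {1, 2, 5, 6, 7, 9, 11}, B' = {2, 4, 5, 6, 7, 9, 10}
A' ∪ B' = {1, 2, 4, 5, 6, 7, 9, 10, 11} ✓

{1, 2, 4, 5, 6, 7, 9, 10, 11}


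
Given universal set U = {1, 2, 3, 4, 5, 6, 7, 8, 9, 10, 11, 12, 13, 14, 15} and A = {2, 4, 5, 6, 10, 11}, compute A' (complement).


Universal set U = {1, 2, 3, 4, 5, 6, 7, 8, 9, 10, 11, 12, 13, 14, 15}
Set A = {2, 4, 5, 6, 10, 11}
A' = U \ A = elements in U but not in A
Checking each element of U:
1 (not in A, include), 2 (in A, exclude), 3 (not in A, include), 4 (in A, exclude), 5 (in A, exclude), 6 (in A, exclude), 7 (not in A, include), 8 (not in A, include), 9 (not in A, include), 10 (in A, exclude), 11 (in A, exclude), 12 (not in A, include), 13 (not in A, include), 14 (not in A, include), 15 (not in A, include)
A' = {1, 3, 7, 8, 9, 12, 13, 14, 15}

{1, 3, 7, 8, 9, 12, 13, 14, 15}


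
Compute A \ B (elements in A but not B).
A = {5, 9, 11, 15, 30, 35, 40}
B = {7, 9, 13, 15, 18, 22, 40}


Set A = {5, 9, 11, 15, 30, 35, 40}
Set B = {7, 9, 13, 15, 18, 22, 40}
A \ B includes elements in A that are not in B.
Check each element of A:
5 (not in B, keep), 9 (in B, remove), 11 (not in B, keep), 15 (in B, remove), 30 (not in B, keep), 35 (not in B, keep), 40 (in B, remove)
A \ B = {5, 11, 30, 35}

{5, 11, 30, 35}


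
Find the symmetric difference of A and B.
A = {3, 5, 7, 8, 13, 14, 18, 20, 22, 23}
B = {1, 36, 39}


Set A = {3, 5, 7, 8, 13, 14, 18, 20, 22, 23}
Set B = {1, 36, 39}
A △ B = (A \ B) ∪ (B \ A)
Elements in A but not B: {3, 5, 7, 8, 13, 14, 18, 20, 22, 23}
Elements in B but not A: {1, 36, 39}
A △ B = {1, 3, 5, 7, 8, 13, 14, 18, 20, 22, 23, 36, 39}

{1, 3, 5, 7, 8, 13, 14, 18, 20, 22, 23, 36, 39}


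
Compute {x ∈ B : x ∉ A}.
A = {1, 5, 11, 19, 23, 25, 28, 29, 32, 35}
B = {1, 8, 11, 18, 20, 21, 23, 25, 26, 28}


Set A = {1, 5, 11, 19, 23, 25, 28, 29, 32, 35}
Set B = {1, 8, 11, 18, 20, 21, 23, 25, 26, 28}
Check each element of B against A:
1 ∈ A, 8 ∉ A (include), 11 ∈ A, 18 ∉ A (include), 20 ∉ A (include), 21 ∉ A (include), 23 ∈ A, 25 ∈ A, 26 ∉ A (include), 28 ∈ A
Elements of B not in A: {8, 18, 20, 21, 26}

{8, 18, 20, 21, 26}


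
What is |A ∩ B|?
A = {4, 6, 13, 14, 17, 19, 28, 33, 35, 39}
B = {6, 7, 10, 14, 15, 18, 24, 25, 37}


Set A = {4, 6, 13, 14, 17, 19, 28, 33, 35, 39}
Set B = {6, 7, 10, 14, 15, 18, 24, 25, 37}
A ∩ B = {6, 14}
|A ∩ B| = 2

2


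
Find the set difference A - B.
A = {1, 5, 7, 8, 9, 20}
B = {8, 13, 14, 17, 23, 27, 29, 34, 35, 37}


Set A = {1, 5, 7, 8, 9, 20}
Set B = {8, 13, 14, 17, 23, 27, 29, 34, 35, 37}
A \ B includes elements in A that are not in B.
Check each element of A:
1 (not in B, keep), 5 (not in B, keep), 7 (not in B, keep), 8 (in B, remove), 9 (not in B, keep), 20 (not in B, keep)
A \ B = {1, 5, 7, 9, 20}

{1, 5, 7, 9, 20}


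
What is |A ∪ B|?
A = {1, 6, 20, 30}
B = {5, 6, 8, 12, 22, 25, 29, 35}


Set A = {1, 6, 20, 30}, |A| = 4
Set B = {5, 6, 8, 12, 22, 25, 29, 35}, |B| = 8
A ∩ B = {6}, |A ∩ B| = 1
|A ∪ B| = |A| + |B| - |A ∩ B| = 4 + 8 - 1 = 11

11


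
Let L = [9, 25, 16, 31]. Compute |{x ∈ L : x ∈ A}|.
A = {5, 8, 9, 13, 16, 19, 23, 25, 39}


Set A = {5, 8, 9, 13, 16, 19, 23, 25, 39}
Candidates: [9, 25, 16, 31]
Check each candidate:
9 ∈ A, 25 ∈ A, 16 ∈ A, 31 ∉ A
Count of candidates in A: 3

3


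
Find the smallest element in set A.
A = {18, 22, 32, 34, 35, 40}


Set A = {18, 22, 32, 34, 35, 40}
Elements in ascending order: 18, 22, 32, 34, 35, 40
The smallest element is 18.

18


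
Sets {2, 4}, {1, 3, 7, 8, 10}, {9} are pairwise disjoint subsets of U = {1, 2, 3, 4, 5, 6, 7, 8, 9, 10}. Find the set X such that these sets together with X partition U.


U = {1, 2, 3, 4, 5, 6, 7, 8, 9, 10}
Shown blocks: {2, 4}, {1, 3, 7, 8, 10}, {9}
A partition's blocks are pairwise disjoint and cover U, so the missing block = U \ (union of shown blocks).
Union of shown blocks: {1, 2, 3, 4, 7, 8, 9, 10}
Missing block = U \ (union) = {5, 6}

{5, 6}


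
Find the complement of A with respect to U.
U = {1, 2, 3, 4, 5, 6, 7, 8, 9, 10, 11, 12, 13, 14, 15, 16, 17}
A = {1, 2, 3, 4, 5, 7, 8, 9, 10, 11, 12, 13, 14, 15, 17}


Universal set U = {1, 2, 3, 4, 5, 6, 7, 8, 9, 10, 11, 12, 13, 14, 15, 16, 17}
Set A = {1, 2, 3, 4, 5, 7, 8, 9, 10, 11, 12, 13, 14, 15, 17}
A' = U \ A = elements in U but not in A
Checking each element of U:
1 (in A, exclude), 2 (in A, exclude), 3 (in A, exclude), 4 (in A, exclude), 5 (in A, exclude), 6 (not in A, include), 7 (in A, exclude), 8 (in A, exclude), 9 (in A, exclude), 10 (in A, exclude), 11 (in A, exclude), 12 (in A, exclude), 13 (in A, exclude), 14 (in A, exclude), 15 (in A, exclude), 16 (not in A, include), 17 (in A, exclude)
A' = {6, 16}

{6, 16}


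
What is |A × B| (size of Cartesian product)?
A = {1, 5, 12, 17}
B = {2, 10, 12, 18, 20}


Set A = {1, 5, 12, 17} has 4 elements.
Set B = {2, 10, 12, 18, 20} has 5 elements.
|A × B| = |A| × |B| = 4 × 5 = 20

20


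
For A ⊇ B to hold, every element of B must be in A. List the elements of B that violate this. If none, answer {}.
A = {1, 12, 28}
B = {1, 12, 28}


Set A = {1, 12, 28}
Set B = {1, 12, 28}
Check each element of B against A:
1 ∈ A, 12 ∈ A, 28 ∈ A
Elements of B not in A: {}

{}


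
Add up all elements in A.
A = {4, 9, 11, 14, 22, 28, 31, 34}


Set A = {4, 9, 11, 14, 22, 28, 31, 34}
Sum = 4 + 9 + 11 + 14 + 22 + 28 + 31 + 34 = 153

153


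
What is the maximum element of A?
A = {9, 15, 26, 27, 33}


Set A = {9, 15, 26, 27, 33}
Elements in ascending order: 9, 15, 26, 27, 33
The largest element is 33.

33


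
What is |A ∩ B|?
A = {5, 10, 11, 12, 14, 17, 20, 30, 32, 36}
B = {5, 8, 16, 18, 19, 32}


Set A = {5, 10, 11, 12, 14, 17, 20, 30, 32, 36}
Set B = {5, 8, 16, 18, 19, 32}
A ∩ B = {5, 32}
|A ∩ B| = 2

2


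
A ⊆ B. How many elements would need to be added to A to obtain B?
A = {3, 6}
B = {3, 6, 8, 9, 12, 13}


Set A = {3, 6}, |A| = 2
Set B = {3, 6, 8, 9, 12, 13}, |B| = 6
Since A ⊆ B: B \ A = {8, 9, 12, 13}
|B| - |A| = 6 - 2 = 4

4


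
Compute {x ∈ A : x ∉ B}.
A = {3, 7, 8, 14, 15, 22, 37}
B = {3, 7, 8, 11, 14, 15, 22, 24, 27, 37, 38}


Set A = {3, 7, 8, 14, 15, 22, 37}
Set B = {3, 7, 8, 11, 14, 15, 22, 24, 27, 37, 38}
Check each element of A against B:
3 ∈ B, 7 ∈ B, 8 ∈ B, 14 ∈ B, 15 ∈ B, 22 ∈ B, 37 ∈ B
Elements of A not in B: {}

{}


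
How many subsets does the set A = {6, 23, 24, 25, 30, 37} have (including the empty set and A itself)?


Set A = {6, 23, 24, 25, 30, 37}
|A| = 6
The power set P(A) contains all subsets of A.
|P(A)| = 2^|A| = 2^6 = 64

64


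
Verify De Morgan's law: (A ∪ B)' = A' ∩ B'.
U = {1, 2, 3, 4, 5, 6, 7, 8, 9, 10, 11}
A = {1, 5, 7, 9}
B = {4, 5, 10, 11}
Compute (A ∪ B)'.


U = {1, 2, 3, 4, 5, 6, 7, 8, 9, 10, 11}
A = {1, 5, 7, 9}, B = {4, 5, 10, 11}
A ∪ B = {1, 4, 5, 7, 9, 10, 11}
(A ∪ B)' = U \ (A ∪ B) = {2, 3, 6, 8}
Verification via A' ∩ B': A' = {2, 3, 4, 6, 8, 10, 11}, B' = {1, 2, 3, 6, 7, 8, 9}
A' ∩ B' = {2, 3, 6, 8} ✓

{2, 3, 6, 8}


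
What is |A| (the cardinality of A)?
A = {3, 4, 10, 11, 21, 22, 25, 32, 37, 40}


Set A = {3, 4, 10, 11, 21, 22, 25, 32, 37, 40}
Listing elements: 3, 4, 10, 11, 21, 22, 25, 32, 37, 40
Counting: 10 elements
|A| = 10

10


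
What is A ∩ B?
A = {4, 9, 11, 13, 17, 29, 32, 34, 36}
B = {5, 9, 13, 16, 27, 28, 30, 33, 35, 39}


Set A = {4, 9, 11, 13, 17, 29, 32, 34, 36}
Set B = {5, 9, 13, 16, 27, 28, 30, 33, 35, 39}
A ∩ B includes only elements in both sets.
Check each element of A against B:
4 ✗, 9 ✓, 11 ✗, 13 ✓, 17 ✗, 29 ✗, 32 ✗, 34 ✗, 36 ✗
A ∩ B = {9, 13}

{9, 13}


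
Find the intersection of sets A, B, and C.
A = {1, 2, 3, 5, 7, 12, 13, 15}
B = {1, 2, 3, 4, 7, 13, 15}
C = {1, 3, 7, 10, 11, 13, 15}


Set A = {1, 2, 3, 5, 7, 12, 13, 15}
Set B = {1, 2, 3, 4, 7, 13, 15}
Set C = {1, 3, 7, 10, 11, 13, 15}
First, A ∩ B = {1, 2, 3, 7, 13, 15}
Then, (A ∩ B) ∩ C = {1, 3, 7, 13, 15}

{1, 3, 7, 13, 15}


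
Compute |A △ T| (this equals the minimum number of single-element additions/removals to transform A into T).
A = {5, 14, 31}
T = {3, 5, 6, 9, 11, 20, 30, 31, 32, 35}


Set A = {5, 14, 31}
Set T = {3, 5, 6, 9, 11, 20, 30, 31, 32, 35}
Elements to remove from A (in A, not in T): {14} → 1 removals
Elements to add to A (in T, not in A): {3, 6, 9, 11, 20, 30, 32, 35} → 8 additions
Total edits = 1 + 8 = 9

9


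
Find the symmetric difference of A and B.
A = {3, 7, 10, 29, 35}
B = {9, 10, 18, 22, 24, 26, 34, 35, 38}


Set A = {3, 7, 10, 29, 35}
Set B = {9, 10, 18, 22, 24, 26, 34, 35, 38}
A △ B = (A \ B) ∪ (B \ A)
Elements in A but not B: {3, 7, 29}
Elements in B but not A: {9, 18, 22, 24, 26, 34, 38}
A △ B = {3, 7, 9, 18, 22, 24, 26, 29, 34, 38}

{3, 7, 9, 18, 22, 24, 26, 29, 34, 38}


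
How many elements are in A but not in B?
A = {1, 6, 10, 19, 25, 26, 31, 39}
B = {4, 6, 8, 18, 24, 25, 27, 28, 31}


Set A = {1, 6, 10, 19, 25, 26, 31, 39}
Set B = {4, 6, 8, 18, 24, 25, 27, 28, 31}
A \ B = {1, 10, 19, 26, 39}
|A \ B| = 5

5


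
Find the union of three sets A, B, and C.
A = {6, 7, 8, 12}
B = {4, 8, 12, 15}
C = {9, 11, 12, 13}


Set A = {6, 7, 8, 12}
Set B = {4, 8, 12, 15}
Set C = {9, 11, 12, 13}
First, A ∪ B = {4, 6, 7, 8, 12, 15}
Then, (A ∪ B) ∪ C = {4, 6, 7, 8, 9, 11, 12, 13, 15}

{4, 6, 7, 8, 9, 11, 12, 13, 15}


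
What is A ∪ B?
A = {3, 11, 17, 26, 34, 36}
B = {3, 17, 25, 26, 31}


Set A = {3, 11, 17, 26, 34, 36}
Set B = {3, 17, 25, 26, 31}
A ∪ B includes all elements in either set.
Elements from A: {3, 11, 17, 26, 34, 36}
Elements from B not already included: {25, 31}
A ∪ B = {3, 11, 17, 25, 26, 31, 34, 36}

{3, 11, 17, 25, 26, 31, 34, 36}


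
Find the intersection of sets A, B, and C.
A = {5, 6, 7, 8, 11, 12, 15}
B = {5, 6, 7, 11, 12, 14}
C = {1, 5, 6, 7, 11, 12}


Set A = {5, 6, 7, 8, 11, 12, 15}
Set B = {5, 6, 7, 11, 12, 14}
Set C = {1, 5, 6, 7, 11, 12}
First, A ∩ B = {5, 6, 7, 11, 12}
Then, (A ∩ B) ∩ C = {5, 6, 7, 11, 12}

{5, 6, 7, 11, 12}


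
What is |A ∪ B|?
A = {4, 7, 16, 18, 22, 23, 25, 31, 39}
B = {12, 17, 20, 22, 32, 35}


Set A = {4, 7, 16, 18, 22, 23, 25, 31, 39}, |A| = 9
Set B = {12, 17, 20, 22, 32, 35}, |B| = 6
A ∩ B = {22}, |A ∩ B| = 1
|A ∪ B| = |A| + |B| - |A ∩ B| = 9 + 6 - 1 = 14

14


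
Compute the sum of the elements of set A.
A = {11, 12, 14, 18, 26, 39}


Set A = {11, 12, 14, 18, 26, 39}
Sum = 11 + 12 + 14 + 18 + 26 + 39 = 120

120


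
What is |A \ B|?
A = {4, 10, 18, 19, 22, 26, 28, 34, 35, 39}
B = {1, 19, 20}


Set A = {4, 10, 18, 19, 22, 26, 28, 34, 35, 39}
Set B = {1, 19, 20}
A \ B = {4, 10, 18, 22, 26, 28, 34, 35, 39}
|A \ B| = 9

9


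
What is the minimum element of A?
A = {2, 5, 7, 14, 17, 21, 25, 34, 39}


Set A = {2, 5, 7, 14, 17, 21, 25, 34, 39}
Elements in ascending order: 2, 5, 7, 14, 17, 21, 25, 34, 39
The smallest element is 2.

2


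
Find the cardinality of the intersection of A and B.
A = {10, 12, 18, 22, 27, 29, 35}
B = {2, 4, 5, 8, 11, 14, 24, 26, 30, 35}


Set A = {10, 12, 18, 22, 27, 29, 35}
Set B = {2, 4, 5, 8, 11, 14, 24, 26, 30, 35}
A ∩ B = {35}
|A ∩ B| = 1

1


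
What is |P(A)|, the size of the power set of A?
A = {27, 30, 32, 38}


Set A = {27, 30, 32, 38}
|A| = 4
The power set P(A) contains all subsets of A.
|P(A)| = 2^|A| = 2^4 = 16

16


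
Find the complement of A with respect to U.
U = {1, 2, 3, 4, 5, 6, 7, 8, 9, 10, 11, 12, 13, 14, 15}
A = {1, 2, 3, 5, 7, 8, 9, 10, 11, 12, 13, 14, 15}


Universal set U = {1, 2, 3, 4, 5, 6, 7, 8, 9, 10, 11, 12, 13, 14, 15}
Set A = {1, 2, 3, 5, 7, 8, 9, 10, 11, 12, 13, 14, 15}
A' = U \ A = elements in U but not in A
Checking each element of U:
1 (in A, exclude), 2 (in A, exclude), 3 (in A, exclude), 4 (not in A, include), 5 (in A, exclude), 6 (not in A, include), 7 (in A, exclude), 8 (in A, exclude), 9 (in A, exclude), 10 (in A, exclude), 11 (in A, exclude), 12 (in A, exclude), 13 (in A, exclude), 14 (in A, exclude), 15 (in A, exclude)
A' = {4, 6}

{4, 6}


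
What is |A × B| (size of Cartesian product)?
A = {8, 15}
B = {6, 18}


Set A = {8, 15} has 2 elements.
Set B = {6, 18} has 2 elements.
|A × B| = |A| × |B| = 2 × 2 = 4

4


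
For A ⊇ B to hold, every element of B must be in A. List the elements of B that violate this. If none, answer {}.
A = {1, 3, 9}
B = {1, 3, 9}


Set A = {1, 3, 9}
Set B = {1, 3, 9}
Check each element of B against A:
1 ∈ A, 3 ∈ A, 9 ∈ A
Elements of B not in A: {}

{}


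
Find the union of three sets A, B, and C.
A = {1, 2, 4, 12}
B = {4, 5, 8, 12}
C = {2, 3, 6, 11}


Set A = {1, 2, 4, 12}
Set B = {4, 5, 8, 12}
Set C = {2, 3, 6, 11}
First, A ∪ B = {1, 2, 4, 5, 8, 12}
Then, (A ∪ B) ∪ C = {1, 2, 3, 4, 5, 6, 8, 11, 12}

{1, 2, 3, 4, 5, 6, 8, 11, 12}


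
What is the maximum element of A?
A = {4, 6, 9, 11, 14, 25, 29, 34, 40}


Set A = {4, 6, 9, 11, 14, 25, 29, 34, 40}
Elements in ascending order: 4, 6, 9, 11, 14, 25, 29, 34, 40
The largest element is 40.

40


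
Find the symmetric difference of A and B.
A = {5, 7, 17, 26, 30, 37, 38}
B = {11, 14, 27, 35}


Set A = {5, 7, 17, 26, 30, 37, 38}
Set B = {11, 14, 27, 35}
A △ B = (A \ B) ∪ (B \ A)
Elements in A but not B: {5, 7, 17, 26, 30, 37, 38}
Elements in B but not A: {11, 14, 27, 35}
A △ B = {5, 7, 11, 14, 17, 26, 27, 30, 35, 37, 38}

{5, 7, 11, 14, 17, 26, 27, 30, 35, 37, 38}


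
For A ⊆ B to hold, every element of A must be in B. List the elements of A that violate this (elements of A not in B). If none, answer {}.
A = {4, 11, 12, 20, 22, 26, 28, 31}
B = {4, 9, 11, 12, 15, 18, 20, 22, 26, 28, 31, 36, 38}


Set A = {4, 11, 12, 20, 22, 26, 28, 31}
Set B = {4, 9, 11, 12, 15, 18, 20, 22, 26, 28, 31, 36, 38}
Check each element of A against B:
4 ∈ B, 11 ∈ B, 12 ∈ B, 20 ∈ B, 22 ∈ B, 26 ∈ B, 28 ∈ B, 31 ∈ B
Elements of A not in B: {}

{}


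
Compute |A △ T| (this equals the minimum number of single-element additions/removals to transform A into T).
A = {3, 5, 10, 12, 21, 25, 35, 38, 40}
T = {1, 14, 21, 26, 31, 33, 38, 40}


Set A = {3, 5, 10, 12, 21, 25, 35, 38, 40}
Set T = {1, 14, 21, 26, 31, 33, 38, 40}
Elements to remove from A (in A, not in T): {3, 5, 10, 12, 25, 35} → 6 removals
Elements to add to A (in T, not in A): {1, 14, 26, 31, 33} → 5 additions
Total edits = 6 + 5 = 11

11


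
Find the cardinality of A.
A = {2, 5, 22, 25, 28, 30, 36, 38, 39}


Set A = {2, 5, 22, 25, 28, 30, 36, 38, 39}
Listing elements: 2, 5, 22, 25, 28, 30, 36, 38, 39
Counting: 9 elements
|A| = 9

9


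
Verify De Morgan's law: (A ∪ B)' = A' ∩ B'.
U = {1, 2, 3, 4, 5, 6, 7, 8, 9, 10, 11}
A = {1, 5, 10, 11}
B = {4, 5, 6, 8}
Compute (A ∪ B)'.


U = {1, 2, 3, 4, 5, 6, 7, 8, 9, 10, 11}
A = {1, 5, 10, 11}, B = {4, 5, 6, 8}
A ∪ B = {1, 4, 5, 6, 8, 10, 11}
(A ∪ B)' = U \ (A ∪ B) = {2, 3, 7, 9}
Verification via A' ∩ B': A' = {2, 3, 4, 6, 7, 8, 9}, B' = {1, 2, 3, 7, 9, 10, 11}
A' ∩ B' = {2, 3, 7, 9} ✓

{2, 3, 7, 9}


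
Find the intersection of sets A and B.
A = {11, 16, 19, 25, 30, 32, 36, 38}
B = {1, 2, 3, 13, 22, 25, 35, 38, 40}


Set A = {11, 16, 19, 25, 30, 32, 36, 38}
Set B = {1, 2, 3, 13, 22, 25, 35, 38, 40}
A ∩ B includes only elements in both sets.
Check each element of A against B:
11 ✗, 16 ✗, 19 ✗, 25 ✓, 30 ✗, 32 ✗, 36 ✗, 38 ✓
A ∩ B = {25, 38}

{25, 38}


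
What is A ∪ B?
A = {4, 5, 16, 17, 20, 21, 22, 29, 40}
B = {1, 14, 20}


Set A = {4, 5, 16, 17, 20, 21, 22, 29, 40}
Set B = {1, 14, 20}
A ∪ B includes all elements in either set.
Elements from A: {4, 5, 16, 17, 20, 21, 22, 29, 40}
Elements from B not already included: {1, 14}
A ∪ B = {1, 4, 5, 14, 16, 17, 20, 21, 22, 29, 40}

{1, 4, 5, 14, 16, 17, 20, 21, 22, 29, 40}


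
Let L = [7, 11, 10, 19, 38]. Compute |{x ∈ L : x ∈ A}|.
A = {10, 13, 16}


Set A = {10, 13, 16}
Candidates: [7, 11, 10, 19, 38]
Check each candidate:
7 ∉ A, 11 ∉ A, 10 ∈ A, 19 ∉ A, 38 ∉ A
Count of candidates in A: 1

1


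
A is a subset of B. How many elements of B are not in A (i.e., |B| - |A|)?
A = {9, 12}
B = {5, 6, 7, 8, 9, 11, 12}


Set A = {9, 12}, |A| = 2
Set B = {5, 6, 7, 8, 9, 11, 12}, |B| = 7
Since A ⊆ B: B \ A = {5, 6, 7, 8, 11}
|B| - |A| = 7 - 2 = 5

5


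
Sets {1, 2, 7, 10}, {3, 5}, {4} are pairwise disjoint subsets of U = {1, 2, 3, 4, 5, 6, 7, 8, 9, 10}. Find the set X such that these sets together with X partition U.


U = {1, 2, 3, 4, 5, 6, 7, 8, 9, 10}
Shown blocks: {1, 2, 7, 10}, {3, 5}, {4}
A partition's blocks are pairwise disjoint and cover U, so the missing block = U \ (union of shown blocks).
Union of shown blocks: {1, 2, 3, 4, 5, 7, 10}
Missing block = U \ (union) = {6, 8, 9}

{6, 8, 9}


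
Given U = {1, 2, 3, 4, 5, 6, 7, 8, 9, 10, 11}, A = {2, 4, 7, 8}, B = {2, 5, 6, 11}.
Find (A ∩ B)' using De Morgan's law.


U = {1, 2, 3, 4, 5, 6, 7, 8, 9, 10, 11}
A = {2, 4, 7, 8}, B = {2, 5, 6, 11}
A ∩ B = {2}
(A ∩ B)' = U \ (A ∩ B) = {1, 3, 4, 5, 6, 7, 8, 9, 10, 11}
Verification via A' ∪ B': A' = {1, 3, 5, 6, 9, 10, 11}, B' = {1, 3, 4, 7, 8, 9, 10}
A' ∪ B' = {1, 3, 4, 5, 6, 7, 8, 9, 10, 11} ✓

{1, 3, 4, 5, 6, 7, 8, 9, 10, 11}


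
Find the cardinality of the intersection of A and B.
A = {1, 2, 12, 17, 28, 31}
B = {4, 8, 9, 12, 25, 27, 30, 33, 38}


Set A = {1, 2, 12, 17, 28, 31}
Set B = {4, 8, 9, 12, 25, 27, 30, 33, 38}
A ∩ B = {12}
|A ∩ B| = 1

1


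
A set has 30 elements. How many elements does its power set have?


The set has 30 elements.
The power set contains all possible subsets.
|P(A)| = 2^|A| = 2^30 = 1073741824

1073741824


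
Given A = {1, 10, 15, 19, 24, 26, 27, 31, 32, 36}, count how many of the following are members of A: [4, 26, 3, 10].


Set A = {1, 10, 15, 19, 24, 26, 27, 31, 32, 36}
Candidates: [4, 26, 3, 10]
Check each candidate:
4 ∉ A, 26 ∈ A, 3 ∉ A, 10 ∈ A
Count of candidates in A: 2

2


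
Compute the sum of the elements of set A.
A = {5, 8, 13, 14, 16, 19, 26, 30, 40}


Set A = {5, 8, 13, 14, 16, 19, 26, 30, 40}
Sum = 5 + 8 + 13 + 14 + 16 + 19 + 26 + 30 + 40 = 171

171


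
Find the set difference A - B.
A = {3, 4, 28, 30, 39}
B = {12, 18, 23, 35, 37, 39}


Set A = {3, 4, 28, 30, 39}
Set B = {12, 18, 23, 35, 37, 39}
A \ B includes elements in A that are not in B.
Check each element of A:
3 (not in B, keep), 4 (not in B, keep), 28 (not in B, keep), 30 (not in B, keep), 39 (in B, remove)
A \ B = {3, 4, 28, 30}

{3, 4, 28, 30}


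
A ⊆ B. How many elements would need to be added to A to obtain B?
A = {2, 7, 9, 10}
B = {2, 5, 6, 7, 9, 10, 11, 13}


Set A = {2, 7, 9, 10}, |A| = 4
Set B = {2, 5, 6, 7, 9, 10, 11, 13}, |B| = 8
Since A ⊆ B: B \ A = {5, 6, 11, 13}
|B| - |A| = 8 - 4 = 4

4


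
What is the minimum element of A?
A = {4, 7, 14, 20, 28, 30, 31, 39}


Set A = {4, 7, 14, 20, 28, 30, 31, 39}
Elements in ascending order: 4, 7, 14, 20, 28, 30, 31, 39
The smallest element is 4.

4


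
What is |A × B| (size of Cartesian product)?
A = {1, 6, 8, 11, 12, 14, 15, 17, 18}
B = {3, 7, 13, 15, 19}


Set A = {1, 6, 8, 11, 12, 14, 15, 17, 18} has 9 elements.
Set B = {3, 7, 13, 15, 19} has 5 elements.
|A × B| = |A| × |B| = 9 × 5 = 45

45


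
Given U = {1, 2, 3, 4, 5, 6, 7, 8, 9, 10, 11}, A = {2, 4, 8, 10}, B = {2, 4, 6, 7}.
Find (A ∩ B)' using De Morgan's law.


U = {1, 2, 3, 4, 5, 6, 7, 8, 9, 10, 11}
A = {2, 4, 8, 10}, B = {2, 4, 6, 7}
A ∩ B = {2, 4}
(A ∩ B)' = U \ (A ∩ B) = {1, 3, 5, 6, 7, 8, 9, 10, 11}
Verification via A' ∪ B': A' = {1, 3, 5, 6, 7, 9, 11}, B' = {1, 3, 5, 8, 9, 10, 11}
A' ∪ B' = {1, 3, 5, 6, 7, 8, 9, 10, 11} ✓

{1, 3, 5, 6, 7, 8, 9, 10, 11}


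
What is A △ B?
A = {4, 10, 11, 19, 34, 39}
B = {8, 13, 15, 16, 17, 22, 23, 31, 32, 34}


Set A = {4, 10, 11, 19, 34, 39}
Set B = {8, 13, 15, 16, 17, 22, 23, 31, 32, 34}
A △ B = (A \ B) ∪ (B \ A)
Elements in A but not B: {4, 10, 11, 19, 39}
Elements in B but not A: {8, 13, 15, 16, 17, 22, 23, 31, 32}
A △ B = {4, 8, 10, 11, 13, 15, 16, 17, 19, 22, 23, 31, 32, 39}

{4, 8, 10, 11, 13, 15, 16, 17, 19, 22, 23, 31, 32, 39}


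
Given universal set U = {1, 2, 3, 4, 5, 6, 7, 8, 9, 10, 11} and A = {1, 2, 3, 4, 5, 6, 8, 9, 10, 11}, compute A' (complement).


Universal set U = {1, 2, 3, 4, 5, 6, 7, 8, 9, 10, 11}
Set A = {1, 2, 3, 4, 5, 6, 8, 9, 10, 11}
A' = U \ A = elements in U but not in A
Checking each element of U:
1 (in A, exclude), 2 (in A, exclude), 3 (in A, exclude), 4 (in A, exclude), 5 (in A, exclude), 6 (in A, exclude), 7 (not in A, include), 8 (in A, exclude), 9 (in A, exclude), 10 (in A, exclude), 11 (in A, exclude)
A' = {7}

{7}


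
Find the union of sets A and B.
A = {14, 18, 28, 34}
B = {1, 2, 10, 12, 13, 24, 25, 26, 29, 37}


Set A = {14, 18, 28, 34}
Set B = {1, 2, 10, 12, 13, 24, 25, 26, 29, 37}
A ∪ B includes all elements in either set.
Elements from A: {14, 18, 28, 34}
Elements from B not already included: {1, 2, 10, 12, 13, 24, 25, 26, 29, 37}
A ∪ B = {1, 2, 10, 12, 13, 14, 18, 24, 25, 26, 28, 29, 34, 37}

{1, 2, 10, 12, 13, 14, 18, 24, 25, 26, 28, 29, 34, 37}


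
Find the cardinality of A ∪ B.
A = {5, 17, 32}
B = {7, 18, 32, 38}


Set A = {5, 17, 32}, |A| = 3
Set B = {7, 18, 32, 38}, |B| = 4
A ∩ B = {32}, |A ∩ B| = 1
|A ∪ B| = |A| + |B| - |A ∩ B| = 3 + 4 - 1 = 6

6


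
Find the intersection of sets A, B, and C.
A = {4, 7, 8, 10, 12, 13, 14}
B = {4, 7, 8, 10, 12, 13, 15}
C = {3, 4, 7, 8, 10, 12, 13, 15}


Set A = {4, 7, 8, 10, 12, 13, 14}
Set B = {4, 7, 8, 10, 12, 13, 15}
Set C = {3, 4, 7, 8, 10, 12, 13, 15}
First, A ∩ B = {4, 7, 8, 10, 12, 13}
Then, (A ∩ B) ∩ C = {4, 7, 8, 10, 12, 13}

{4, 7, 8, 10, 12, 13}


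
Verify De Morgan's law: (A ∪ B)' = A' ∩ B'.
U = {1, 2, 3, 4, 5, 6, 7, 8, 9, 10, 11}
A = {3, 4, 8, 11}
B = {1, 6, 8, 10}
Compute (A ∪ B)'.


U = {1, 2, 3, 4, 5, 6, 7, 8, 9, 10, 11}
A = {3, 4, 8, 11}, B = {1, 6, 8, 10}
A ∪ B = {1, 3, 4, 6, 8, 10, 11}
(A ∪ B)' = U \ (A ∪ B) = {2, 5, 7, 9}
Verification via A' ∩ B': A' = {1, 2, 5, 6, 7, 9, 10}, B' = {2, 3, 4, 5, 7, 9, 11}
A' ∩ B' = {2, 5, 7, 9} ✓

{2, 5, 7, 9}


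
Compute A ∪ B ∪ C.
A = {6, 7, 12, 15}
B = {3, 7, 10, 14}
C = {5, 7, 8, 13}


Set A = {6, 7, 12, 15}
Set B = {3, 7, 10, 14}
Set C = {5, 7, 8, 13}
First, A ∪ B = {3, 6, 7, 10, 12, 14, 15}
Then, (A ∪ B) ∪ C = {3, 5, 6, 7, 8, 10, 12, 13, 14, 15}

{3, 5, 6, 7, 8, 10, 12, 13, 14, 15}


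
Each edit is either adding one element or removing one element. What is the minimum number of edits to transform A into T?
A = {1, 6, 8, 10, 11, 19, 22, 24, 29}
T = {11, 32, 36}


Set A = {1, 6, 8, 10, 11, 19, 22, 24, 29}
Set T = {11, 32, 36}
Elements to remove from A (in A, not in T): {1, 6, 8, 10, 19, 22, 24, 29} → 8 removals
Elements to add to A (in T, not in A): {32, 36} → 2 additions
Total edits = 8 + 2 = 10

10


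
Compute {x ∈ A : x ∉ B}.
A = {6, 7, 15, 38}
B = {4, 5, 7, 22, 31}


Set A = {6, 7, 15, 38}
Set B = {4, 5, 7, 22, 31}
Check each element of A against B:
6 ∉ B (include), 7 ∈ B, 15 ∉ B (include), 38 ∉ B (include)
Elements of A not in B: {6, 15, 38}

{6, 15, 38}


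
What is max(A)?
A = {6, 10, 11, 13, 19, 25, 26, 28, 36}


Set A = {6, 10, 11, 13, 19, 25, 26, 28, 36}
Elements in ascending order: 6, 10, 11, 13, 19, 25, 26, 28, 36
The largest element is 36.

36


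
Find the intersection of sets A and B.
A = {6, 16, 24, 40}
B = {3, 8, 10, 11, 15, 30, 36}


Set A = {6, 16, 24, 40}
Set B = {3, 8, 10, 11, 15, 30, 36}
A ∩ B includes only elements in both sets.
Check each element of A against B:
6 ✗, 16 ✗, 24 ✗, 40 ✗
A ∩ B = {}

{}


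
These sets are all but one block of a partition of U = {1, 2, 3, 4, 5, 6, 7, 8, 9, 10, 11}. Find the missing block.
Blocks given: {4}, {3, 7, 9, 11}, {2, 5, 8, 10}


U = {1, 2, 3, 4, 5, 6, 7, 8, 9, 10, 11}
Shown blocks: {4}, {3, 7, 9, 11}, {2, 5, 8, 10}
A partition's blocks are pairwise disjoint and cover U, so the missing block = U \ (union of shown blocks).
Union of shown blocks: {2, 3, 4, 5, 7, 8, 9, 10, 11}
Missing block = U \ (union) = {1, 6}

{1, 6}


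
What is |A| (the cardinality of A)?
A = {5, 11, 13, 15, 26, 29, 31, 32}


Set A = {5, 11, 13, 15, 26, 29, 31, 32}
Listing elements: 5, 11, 13, 15, 26, 29, 31, 32
Counting: 8 elements
|A| = 8

8


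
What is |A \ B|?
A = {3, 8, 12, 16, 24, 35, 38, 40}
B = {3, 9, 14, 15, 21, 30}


Set A = {3, 8, 12, 16, 24, 35, 38, 40}
Set B = {3, 9, 14, 15, 21, 30}
A \ B = {8, 12, 16, 24, 35, 38, 40}
|A \ B| = 7

7


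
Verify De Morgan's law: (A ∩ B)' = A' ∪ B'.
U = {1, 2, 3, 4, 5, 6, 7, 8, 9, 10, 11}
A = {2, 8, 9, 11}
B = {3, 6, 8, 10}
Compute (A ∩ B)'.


U = {1, 2, 3, 4, 5, 6, 7, 8, 9, 10, 11}
A = {2, 8, 9, 11}, B = {3, 6, 8, 10}
A ∩ B = {8}
(A ∩ B)' = U \ (A ∩ B) = {1, 2, 3, 4, 5, 6, 7, 9, 10, 11}
Verification via A' ∪ B': A' = {1, 3, 4, 5, 6, 7, 10}, B' = {1, 2, 4, 5, 7, 9, 11}
A' ∪ B' = {1, 2, 3, 4, 5, 6, 7, 9, 10, 11} ✓

{1, 2, 3, 4, 5, 6, 7, 9, 10, 11}


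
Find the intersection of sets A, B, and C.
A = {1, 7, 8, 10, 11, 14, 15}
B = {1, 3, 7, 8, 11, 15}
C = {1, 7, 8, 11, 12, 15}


Set A = {1, 7, 8, 10, 11, 14, 15}
Set B = {1, 3, 7, 8, 11, 15}
Set C = {1, 7, 8, 11, 12, 15}
First, A ∩ B = {1, 7, 8, 11, 15}
Then, (A ∩ B) ∩ C = {1, 7, 8, 11, 15}

{1, 7, 8, 11, 15}


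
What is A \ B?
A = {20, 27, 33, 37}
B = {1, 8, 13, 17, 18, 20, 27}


Set A = {20, 27, 33, 37}
Set B = {1, 8, 13, 17, 18, 20, 27}
A \ B includes elements in A that are not in B.
Check each element of A:
20 (in B, remove), 27 (in B, remove), 33 (not in B, keep), 37 (not in B, keep)
A \ B = {33, 37}

{33, 37}


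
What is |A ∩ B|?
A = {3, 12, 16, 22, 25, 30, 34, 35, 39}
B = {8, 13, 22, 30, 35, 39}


Set A = {3, 12, 16, 22, 25, 30, 34, 35, 39}
Set B = {8, 13, 22, 30, 35, 39}
A ∩ B = {22, 30, 35, 39}
|A ∩ B| = 4

4


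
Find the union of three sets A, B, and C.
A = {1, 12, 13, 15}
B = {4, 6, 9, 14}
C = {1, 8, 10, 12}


Set A = {1, 12, 13, 15}
Set B = {4, 6, 9, 14}
Set C = {1, 8, 10, 12}
First, A ∪ B = {1, 4, 6, 9, 12, 13, 14, 15}
Then, (A ∪ B) ∪ C = {1, 4, 6, 8, 9, 10, 12, 13, 14, 15}

{1, 4, 6, 8, 9, 10, 12, 13, 14, 15}


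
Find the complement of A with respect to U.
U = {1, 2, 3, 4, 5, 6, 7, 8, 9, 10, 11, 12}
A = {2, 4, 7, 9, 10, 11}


Universal set U = {1, 2, 3, 4, 5, 6, 7, 8, 9, 10, 11, 12}
Set A = {2, 4, 7, 9, 10, 11}
A' = U \ A = elements in U but not in A
Checking each element of U:
1 (not in A, include), 2 (in A, exclude), 3 (not in A, include), 4 (in A, exclude), 5 (not in A, include), 6 (not in A, include), 7 (in A, exclude), 8 (not in A, include), 9 (in A, exclude), 10 (in A, exclude), 11 (in A, exclude), 12 (not in A, include)
A' = {1, 3, 5, 6, 8, 12}

{1, 3, 5, 6, 8, 12}


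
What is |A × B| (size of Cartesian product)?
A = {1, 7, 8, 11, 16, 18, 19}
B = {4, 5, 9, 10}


Set A = {1, 7, 8, 11, 16, 18, 19} has 7 elements.
Set B = {4, 5, 9, 10} has 4 elements.
|A × B| = |A| × |B| = 7 × 4 = 28

28


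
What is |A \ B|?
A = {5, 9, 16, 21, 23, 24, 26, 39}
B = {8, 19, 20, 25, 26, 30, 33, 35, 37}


Set A = {5, 9, 16, 21, 23, 24, 26, 39}
Set B = {8, 19, 20, 25, 26, 30, 33, 35, 37}
A \ B = {5, 9, 16, 21, 23, 24, 39}
|A \ B| = 7

7


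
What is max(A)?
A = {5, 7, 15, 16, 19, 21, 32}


Set A = {5, 7, 15, 16, 19, 21, 32}
Elements in ascending order: 5, 7, 15, 16, 19, 21, 32
The largest element is 32.

32


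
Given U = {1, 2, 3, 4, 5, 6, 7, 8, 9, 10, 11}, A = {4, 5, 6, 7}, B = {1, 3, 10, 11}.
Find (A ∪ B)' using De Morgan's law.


U = {1, 2, 3, 4, 5, 6, 7, 8, 9, 10, 11}
A = {4, 5, 6, 7}, B = {1, 3, 10, 11}
A ∪ B = {1, 3, 4, 5, 6, 7, 10, 11}
(A ∪ B)' = U \ (A ∪ B) = {2, 8, 9}
Verification via A' ∩ B': A' = {1, 2, 3, 8, 9, 10, 11}, B' = {2, 4, 5, 6, 7, 8, 9}
A' ∩ B' = {2, 8, 9} ✓

{2, 8, 9}


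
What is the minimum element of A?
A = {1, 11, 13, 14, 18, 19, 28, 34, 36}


Set A = {1, 11, 13, 14, 18, 19, 28, 34, 36}
Elements in ascending order: 1, 11, 13, 14, 18, 19, 28, 34, 36
The smallest element is 1.

1


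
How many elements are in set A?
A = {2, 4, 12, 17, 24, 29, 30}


Set A = {2, 4, 12, 17, 24, 29, 30}
Listing elements: 2, 4, 12, 17, 24, 29, 30
Counting: 7 elements
|A| = 7

7


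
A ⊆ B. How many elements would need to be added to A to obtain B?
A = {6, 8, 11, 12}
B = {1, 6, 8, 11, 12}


Set A = {6, 8, 11, 12}, |A| = 4
Set B = {1, 6, 8, 11, 12}, |B| = 5
Since A ⊆ B: B \ A = {1}
|B| - |A| = 5 - 4 = 1

1


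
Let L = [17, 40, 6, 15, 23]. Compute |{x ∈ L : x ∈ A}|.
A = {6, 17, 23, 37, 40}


Set A = {6, 17, 23, 37, 40}
Candidates: [17, 40, 6, 15, 23]
Check each candidate:
17 ∈ A, 40 ∈ A, 6 ∈ A, 15 ∉ A, 23 ∈ A
Count of candidates in A: 4

4


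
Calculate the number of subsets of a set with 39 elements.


The set has 39 elements.
The power set contains all possible subsets.
|P(A)| = 2^|A| = 2^39 = 549755813888

549755813888


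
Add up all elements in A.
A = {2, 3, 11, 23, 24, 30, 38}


Set A = {2, 3, 11, 23, 24, 30, 38}
Sum = 2 + 3 + 11 + 23 + 24 + 30 + 38 = 131

131


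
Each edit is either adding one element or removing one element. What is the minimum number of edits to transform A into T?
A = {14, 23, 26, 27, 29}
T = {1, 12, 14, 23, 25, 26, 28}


Set A = {14, 23, 26, 27, 29}
Set T = {1, 12, 14, 23, 25, 26, 28}
Elements to remove from A (in A, not in T): {27, 29} → 2 removals
Elements to add to A (in T, not in A): {1, 12, 25, 28} → 4 additions
Total edits = 2 + 4 = 6

6


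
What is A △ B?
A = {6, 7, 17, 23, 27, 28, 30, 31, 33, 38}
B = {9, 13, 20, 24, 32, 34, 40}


Set A = {6, 7, 17, 23, 27, 28, 30, 31, 33, 38}
Set B = {9, 13, 20, 24, 32, 34, 40}
A △ B = (A \ B) ∪ (B \ A)
Elements in A but not B: {6, 7, 17, 23, 27, 28, 30, 31, 33, 38}
Elements in B but not A: {9, 13, 20, 24, 32, 34, 40}
A △ B = {6, 7, 9, 13, 17, 20, 23, 24, 27, 28, 30, 31, 32, 33, 34, 38, 40}

{6, 7, 9, 13, 17, 20, 23, 24, 27, 28, 30, 31, 32, 33, 34, 38, 40}


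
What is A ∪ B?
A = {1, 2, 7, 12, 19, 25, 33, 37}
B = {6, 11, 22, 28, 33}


Set A = {1, 2, 7, 12, 19, 25, 33, 37}
Set B = {6, 11, 22, 28, 33}
A ∪ B includes all elements in either set.
Elements from A: {1, 2, 7, 12, 19, 25, 33, 37}
Elements from B not already included: {6, 11, 22, 28}
A ∪ B = {1, 2, 6, 7, 11, 12, 19, 22, 25, 28, 33, 37}

{1, 2, 6, 7, 11, 12, 19, 22, 25, 28, 33, 37}


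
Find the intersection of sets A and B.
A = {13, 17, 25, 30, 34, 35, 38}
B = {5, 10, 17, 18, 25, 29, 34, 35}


Set A = {13, 17, 25, 30, 34, 35, 38}
Set B = {5, 10, 17, 18, 25, 29, 34, 35}
A ∩ B includes only elements in both sets.
Check each element of A against B:
13 ✗, 17 ✓, 25 ✓, 30 ✗, 34 ✓, 35 ✓, 38 ✗
A ∩ B = {17, 25, 34, 35}

{17, 25, 34, 35}


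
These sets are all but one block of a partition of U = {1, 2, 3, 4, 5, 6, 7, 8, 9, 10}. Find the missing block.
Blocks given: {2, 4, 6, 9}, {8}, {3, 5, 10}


U = {1, 2, 3, 4, 5, 6, 7, 8, 9, 10}
Shown blocks: {2, 4, 6, 9}, {8}, {3, 5, 10}
A partition's blocks are pairwise disjoint and cover U, so the missing block = U \ (union of shown blocks).
Union of shown blocks: {2, 3, 4, 5, 6, 8, 9, 10}
Missing block = U \ (union) = {1, 7}

{1, 7}


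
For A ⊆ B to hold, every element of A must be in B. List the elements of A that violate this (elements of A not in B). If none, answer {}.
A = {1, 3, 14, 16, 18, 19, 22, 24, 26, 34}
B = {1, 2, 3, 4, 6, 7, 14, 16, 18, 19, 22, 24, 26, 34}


Set A = {1, 3, 14, 16, 18, 19, 22, 24, 26, 34}
Set B = {1, 2, 3, 4, 6, 7, 14, 16, 18, 19, 22, 24, 26, 34}
Check each element of A against B:
1 ∈ B, 3 ∈ B, 14 ∈ B, 16 ∈ B, 18 ∈ B, 19 ∈ B, 22 ∈ B, 24 ∈ B, 26 ∈ B, 34 ∈ B
Elements of A not in B: {}

{}


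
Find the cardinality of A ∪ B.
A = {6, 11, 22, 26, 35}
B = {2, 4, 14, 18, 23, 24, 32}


Set A = {6, 11, 22, 26, 35}, |A| = 5
Set B = {2, 4, 14, 18, 23, 24, 32}, |B| = 7
A ∩ B = {}, |A ∩ B| = 0
|A ∪ B| = |A| + |B| - |A ∩ B| = 5 + 7 - 0 = 12

12


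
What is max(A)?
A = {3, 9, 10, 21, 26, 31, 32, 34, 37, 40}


Set A = {3, 9, 10, 21, 26, 31, 32, 34, 37, 40}
Elements in ascending order: 3, 9, 10, 21, 26, 31, 32, 34, 37, 40
The largest element is 40.

40


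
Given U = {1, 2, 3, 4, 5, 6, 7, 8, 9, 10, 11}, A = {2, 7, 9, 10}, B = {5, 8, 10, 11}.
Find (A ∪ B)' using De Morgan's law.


U = {1, 2, 3, 4, 5, 6, 7, 8, 9, 10, 11}
A = {2, 7, 9, 10}, B = {5, 8, 10, 11}
A ∪ B = {2, 5, 7, 8, 9, 10, 11}
(A ∪ B)' = U \ (A ∪ B) = {1, 3, 4, 6}
Verification via A' ∩ B': A' = {1, 3, 4, 5, 6, 8, 11}, B' = {1, 2, 3, 4, 6, 7, 9}
A' ∩ B' = {1, 3, 4, 6} ✓

{1, 3, 4, 6}


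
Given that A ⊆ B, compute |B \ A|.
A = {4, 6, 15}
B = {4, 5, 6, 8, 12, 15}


Set A = {4, 6, 15}, |A| = 3
Set B = {4, 5, 6, 8, 12, 15}, |B| = 6
Since A ⊆ B: B \ A = {5, 8, 12}
|B| - |A| = 6 - 3 = 3

3


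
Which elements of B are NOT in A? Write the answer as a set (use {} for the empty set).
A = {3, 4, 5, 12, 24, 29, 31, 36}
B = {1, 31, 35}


Set A = {3, 4, 5, 12, 24, 29, 31, 36}
Set B = {1, 31, 35}
Check each element of B against A:
1 ∉ A (include), 31 ∈ A, 35 ∉ A (include)
Elements of B not in A: {1, 35}

{1, 35}


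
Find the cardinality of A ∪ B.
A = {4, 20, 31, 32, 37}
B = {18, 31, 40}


Set A = {4, 20, 31, 32, 37}, |A| = 5
Set B = {18, 31, 40}, |B| = 3
A ∩ B = {31}, |A ∩ B| = 1
|A ∪ B| = |A| + |B| - |A ∩ B| = 5 + 3 - 1 = 7

7


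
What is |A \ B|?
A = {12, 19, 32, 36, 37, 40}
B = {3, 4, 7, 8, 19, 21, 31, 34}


Set A = {12, 19, 32, 36, 37, 40}
Set B = {3, 4, 7, 8, 19, 21, 31, 34}
A \ B = {12, 32, 36, 37, 40}
|A \ B| = 5

5


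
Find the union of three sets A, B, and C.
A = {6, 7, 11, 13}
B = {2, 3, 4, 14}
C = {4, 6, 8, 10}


Set A = {6, 7, 11, 13}
Set B = {2, 3, 4, 14}
Set C = {4, 6, 8, 10}
First, A ∪ B = {2, 3, 4, 6, 7, 11, 13, 14}
Then, (A ∪ B) ∪ C = {2, 3, 4, 6, 7, 8, 10, 11, 13, 14}

{2, 3, 4, 6, 7, 8, 10, 11, 13, 14}


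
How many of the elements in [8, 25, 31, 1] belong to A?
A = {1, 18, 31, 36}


Set A = {1, 18, 31, 36}
Candidates: [8, 25, 31, 1]
Check each candidate:
8 ∉ A, 25 ∉ A, 31 ∈ A, 1 ∈ A
Count of candidates in A: 2

2


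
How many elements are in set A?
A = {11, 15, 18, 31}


Set A = {11, 15, 18, 31}
Listing elements: 11, 15, 18, 31
Counting: 4 elements
|A| = 4

4


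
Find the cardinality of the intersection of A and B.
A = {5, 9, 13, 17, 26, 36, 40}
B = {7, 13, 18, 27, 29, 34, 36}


Set A = {5, 9, 13, 17, 26, 36, 40}
Set B = {7, 13, 18, 27, 29, 34, 36}
A ∩ B = {13, 36}
|A ∩ B| = 2

2


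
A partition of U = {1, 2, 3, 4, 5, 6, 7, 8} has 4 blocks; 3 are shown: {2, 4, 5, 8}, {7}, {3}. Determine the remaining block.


U = {1, 2, 3, 4, 5, 6, 7, 8}
Shown blocks: {2, 4, 5, 8}, {7}, {3}
A partition's blocks are pairwise disjoint and cover U, so the missing block = U \ (union of shown blocks).
Union of shown blocks: {2, 3, 4, 5, 7, 8}
Missing block = U \ (union) = {1, 6}

{1, 6}
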